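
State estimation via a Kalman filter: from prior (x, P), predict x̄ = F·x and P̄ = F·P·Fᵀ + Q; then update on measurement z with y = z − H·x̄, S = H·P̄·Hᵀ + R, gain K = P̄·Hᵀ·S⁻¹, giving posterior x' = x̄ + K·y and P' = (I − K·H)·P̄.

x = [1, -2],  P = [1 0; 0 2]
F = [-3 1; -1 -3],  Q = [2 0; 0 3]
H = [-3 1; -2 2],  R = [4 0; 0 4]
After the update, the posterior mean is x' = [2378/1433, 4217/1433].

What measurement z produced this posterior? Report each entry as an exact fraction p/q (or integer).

x̄ = F·x = [-5, 5]
P̄ = F·P·Fᵀ + Q = [13 -3; -3 22]
S = H·P̄·Hᵀ + R = [161 146; 146 168]
K = P̄·Hᵀ·S⁻¹ = [-596/1433 245/1433; -523/1433 881/1433]
x' − x̄ = [9543/1433, -2948/1433] = K·y
y = (KᵀK)⁻¹·Kᵀ·(x' − x̄) = [-23, -17]
z = y + H·x̄ = [-23, -17] + [20, 20] = [-3, 3]

z = [-3, 3]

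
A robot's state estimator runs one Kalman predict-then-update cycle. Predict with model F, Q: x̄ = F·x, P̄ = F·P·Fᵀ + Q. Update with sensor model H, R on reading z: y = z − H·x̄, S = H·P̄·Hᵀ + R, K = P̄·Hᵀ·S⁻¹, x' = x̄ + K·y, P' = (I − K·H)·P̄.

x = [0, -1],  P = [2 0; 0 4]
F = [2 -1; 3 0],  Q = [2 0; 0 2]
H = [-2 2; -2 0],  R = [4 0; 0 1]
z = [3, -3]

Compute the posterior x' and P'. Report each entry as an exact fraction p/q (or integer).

x̄ = F·x = [1, 0]
P̄ = F·P·Fᵀ + Q = [14 12; 12 20]
y = z − H·x̄ = [5, -1]
S = H·P̄·Hᵀ + R = [44 8; 8 57]
K = P̄·Hᵀ·S⁻¹ = [-1/611 -300/611; 276/611 -296/611]
x' = x̄ + K·y = [906/611, 1676/611]
P' = (I − K·H)·P̄ = [150/611 148/611; 148/611 700/611]

x' = [906/611, 1676/611]
P' = [150/611 148/611; 148/611 700/611]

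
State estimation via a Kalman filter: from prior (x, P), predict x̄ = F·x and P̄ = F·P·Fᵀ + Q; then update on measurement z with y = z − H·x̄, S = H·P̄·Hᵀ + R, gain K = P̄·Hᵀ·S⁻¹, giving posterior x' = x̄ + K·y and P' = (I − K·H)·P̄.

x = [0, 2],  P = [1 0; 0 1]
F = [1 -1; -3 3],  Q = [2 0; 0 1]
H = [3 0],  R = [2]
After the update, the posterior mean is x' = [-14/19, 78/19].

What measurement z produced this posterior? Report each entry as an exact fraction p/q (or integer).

x̄ = F·x = [-2, 6]
P̄ = F·P·Fᵀ + Q = [4 -6; -6 19]
S = H·P̄·Hᵀ + R = [38]
K = P̄·Hᵀ·S⁻¹ = [6/19; -9/19]
x' − x̄ = [24/19, -36/19] = K·y
y = (KᵀK)⁻¹·Kᵀ·(x' − x̄) = [4]
z = y + H·x̄ = [4] + [-6] = [-2]

z = [-2]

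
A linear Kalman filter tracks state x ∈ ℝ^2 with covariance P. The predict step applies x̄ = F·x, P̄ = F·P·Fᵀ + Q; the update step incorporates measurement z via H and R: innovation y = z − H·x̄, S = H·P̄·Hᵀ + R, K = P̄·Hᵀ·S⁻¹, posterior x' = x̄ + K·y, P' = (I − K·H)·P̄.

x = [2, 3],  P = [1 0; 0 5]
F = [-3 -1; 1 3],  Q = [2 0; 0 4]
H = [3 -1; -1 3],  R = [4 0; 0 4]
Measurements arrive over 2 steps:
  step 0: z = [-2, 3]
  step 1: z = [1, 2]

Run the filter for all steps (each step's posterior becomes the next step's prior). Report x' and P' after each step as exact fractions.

step 0: x̄ = F·x = [-9, 11]
step 0: P̄ = F·P·Fᵀ + Q = [16 -18; -18 50]
step 0: y = z − H·x̄ = [36, -39]
step 0: S = H·P̄·Hᵀ + R = [306 -378; -378 578]
step 0: K = P̄·Hᵀ·S⁻¹ = [487/1416 49/472; 53/531 21/59]
step 0: x' = x̄ + K·y = [-315/472, 42/59]
step 0: P' = (I − K·H)·P̄ = [67/118 58/177; 58/177 310/531]
step 1: x̄ = F·x = [609/472, 693/472]
step 1: P̄ = F·P·Fᵀ + Q = [10259/1062 -2383/354; -2383/354 1391/118]
step 1: y = z − H·x̄ = [-331/236, -263/236]
step 1: S = H·P̄·Hᵀ + R = [8444/59 -7768/59; -7768/59 85036/531]
step 1: K = P̄·Hᵀ·S⁻¹ = [237393/741388 56957/741388; 55827/741388 240783/741388]
step 1: x' = x̄ + K·y = [140038/185347, 741891/741388]
step 1: P' = (I − K·H)·P̄ = [96142/185347 51033/185347; 51033/185347 97272/185347]

step 0: x' = [-315/472, 42/59], P' = [67/118 58/177; 58/177 310/531]
step 1: x' = [140038/185347, 741891/741388], P' = [96142/185347 51033/185347; 51033/185347 97272/185347]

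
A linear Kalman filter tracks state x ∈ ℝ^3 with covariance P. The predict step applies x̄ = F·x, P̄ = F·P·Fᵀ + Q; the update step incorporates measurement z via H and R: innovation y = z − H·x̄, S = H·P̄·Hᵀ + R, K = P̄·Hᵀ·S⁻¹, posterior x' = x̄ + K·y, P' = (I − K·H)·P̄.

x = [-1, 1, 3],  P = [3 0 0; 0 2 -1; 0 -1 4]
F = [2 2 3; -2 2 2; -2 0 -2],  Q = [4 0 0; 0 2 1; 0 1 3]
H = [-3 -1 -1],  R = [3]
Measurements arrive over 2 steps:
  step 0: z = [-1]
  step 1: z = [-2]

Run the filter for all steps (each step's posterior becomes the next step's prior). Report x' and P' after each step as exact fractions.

step 0: x̄ = F·x = [9, 10, -4]
step 0: P̄ = F·P·Fᵀ + Q = [48 10 -32; 10 30 1; -32 1 31]
step 0: y = z − H·x̄ = [32]
step 0: S = H·P̄·Hᵀ + R = [366]
step 0: K = P̄·Hᵀ·S⁻¹ = [-1/3; -1/6; 32/183]
step 0: x' = x̄ + K·y = [-5/3, 14/3, 292/183]
step 0: P' = (I − K·H)·P̄ = [22/3 -31/3 -32/3; -31/3 119/6 35/3; -32/3 35/3 3625/183]
step 1: x̄ = F·x = [658/61, 2902/183, 26/183]
step 1: P̄ = F·P·Fᵀ + Q = [13437/61 18718/61 -2858/61; 18718/61 82576/183 -9925/183; -2858/61 -9925/183 4801/183]
step 1: y = z − H·x̄ = [2828/61]
step 1: S = H·P̄·Hᵀ + R = [238785/61]
step 1: K = P̄·Hᵀ·S⁻¹ = [-56171/238785; -80371/238785; 10282/238785]
step 1: x' = x̄ + K·y = [-28378/238785, 20194/79595, 170202/79595]
step 1: P' = (I − K·H)·P̄ = [874964/238785 -736751/238785 -1719628/238785; -736751/238785 1854739/238785 596627/238785; -1719628/238785 596627/238785 4531411/238785]

step 0: x' = [-5/3, 14/3, 292/183], P' = [22/3 -31/3 -32/3; -31/3 119/6 35/3; -32/3 35/3 3625/183]
step 1: x' = [-28378/238785, 20194/79595, 170202/79595], P' = [874964/238785 -736751/238785 -1719628/238785; -736751/238785 1854739/238785 596627/238785; -1719628/238785 596627/238785 4531411/238785]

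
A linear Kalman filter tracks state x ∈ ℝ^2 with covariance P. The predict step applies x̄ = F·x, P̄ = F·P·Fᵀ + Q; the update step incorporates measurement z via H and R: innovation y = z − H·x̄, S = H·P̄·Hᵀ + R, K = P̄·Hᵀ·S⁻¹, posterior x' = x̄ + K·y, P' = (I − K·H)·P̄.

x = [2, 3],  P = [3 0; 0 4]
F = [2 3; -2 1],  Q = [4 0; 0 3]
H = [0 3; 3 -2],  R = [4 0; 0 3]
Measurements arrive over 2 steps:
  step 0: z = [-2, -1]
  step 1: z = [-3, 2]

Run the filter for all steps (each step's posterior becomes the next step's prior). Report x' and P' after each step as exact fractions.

step 0: x̄ = F·x = [13, -1]
step 0: P̄ = F·P·Fᵀ + Q = [52 0; 0 19]
step 0: y = z − H·x̄ = [1, -42]
step 0: S = H·P̄·Hᵀ + R = [175 -114; -114 547]
step 0: K = P̄·Hᵀ·S⁻¹ = [17784/82729 27300/82729; 26847/82729 -152/82729]
step 0: x' = x̄ + K·y = [-53339/82729, -49498/82729]
step 0: P' = (I − K·H)·P̄ = [43108/82729 23712/82729; 23712/82729 35796/82729]
step 1: x̄ = F·x = [-255172/82729, 57180/82729]
step 1: P̄ = F·P·Fᵀ + Q = [1110056/82729 -159892/82729; -159892/82729 361567/82729]
step 1: y = z − H·x̄ = [-419727/82729, 1045334/82729]
step 1: S = H·P̄·Hᵀ + R = [3585019/82729 -3608430/82729; -3608430/82729 13603663/82729]
step 1: K = P̄·Hᵀ·S⁻¹ = [80325468/432117193 137246552/432117193; 125900847/432117193 -4811240/432117193]
step 1: x' = x̄ + K·y = [-6170616/432117193, -400885741/432117193]
step 1: P' = (I − K·H)·P̄ = [208646968/432117193 107100624/432117193; 107100624/432117193 167867796/432117193]

step 0: x' = [-53339/82729, -49498/82729], P' = [43108/82729 23712/82729; 23712/82729 35796/82729]
step 1: x' = [-6170616/432117193, -400885741/432117193], P' = [208646968/432117193 107100624/432117193; 107100624/432117193 167867796/432117193]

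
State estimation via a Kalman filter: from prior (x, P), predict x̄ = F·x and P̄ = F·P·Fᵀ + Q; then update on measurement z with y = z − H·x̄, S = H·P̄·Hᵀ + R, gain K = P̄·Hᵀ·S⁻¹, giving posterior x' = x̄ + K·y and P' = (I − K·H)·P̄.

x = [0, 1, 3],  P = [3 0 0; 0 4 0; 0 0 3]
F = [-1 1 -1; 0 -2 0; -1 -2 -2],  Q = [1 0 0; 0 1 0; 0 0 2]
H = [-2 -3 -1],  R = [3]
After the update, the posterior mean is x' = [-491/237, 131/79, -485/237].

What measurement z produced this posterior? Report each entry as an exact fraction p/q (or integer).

x̄ = F·x = [-2, -2, -8]
P̄ = F·P·Fᵀ + Q = [11 -8 1; -8 17 16; 1 16 33]
S = H·P̄·Hᵀ + R = [237]
K = P̄·Hᵀ·S⁻¹ = [1/237; -17/79; -83/237]
x' − x̄ = [-17/237, 289/79, 1411/237] = K·y
y = (KᵀK)⁻¹·Kᵀ·(x' − x̄) = [-17]
z = y + H·x̄ = [-17] + [18] = [1]

z = [1]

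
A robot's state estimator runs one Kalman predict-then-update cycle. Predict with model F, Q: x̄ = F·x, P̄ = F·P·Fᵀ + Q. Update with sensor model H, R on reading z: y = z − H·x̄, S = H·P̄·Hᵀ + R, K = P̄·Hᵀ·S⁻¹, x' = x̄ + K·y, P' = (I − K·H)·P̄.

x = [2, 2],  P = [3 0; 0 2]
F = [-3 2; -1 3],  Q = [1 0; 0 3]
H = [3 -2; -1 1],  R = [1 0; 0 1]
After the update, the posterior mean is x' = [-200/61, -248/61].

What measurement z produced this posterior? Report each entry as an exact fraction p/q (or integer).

z = [-2, -2]

x̄ = F·x = [-2, 4]
P̄ = F·P·Fᵀ + Q = [36 21; 21 24]
S = H·P̄·Hᵀ + R = [169 -51; -51 19]
K = P̄·Hᵀ·S⁻¹ = [489/610 831/610; 219/305 636/305]
x' − x̄ = [-78/61, -492/61] = K·y
y = (KᵀK)⁻¹·Kᵀ·(x' − x̄) = [12, -8]
z = y + H·x̄ = [12, -8] + [-14, 6] = [-2, -2]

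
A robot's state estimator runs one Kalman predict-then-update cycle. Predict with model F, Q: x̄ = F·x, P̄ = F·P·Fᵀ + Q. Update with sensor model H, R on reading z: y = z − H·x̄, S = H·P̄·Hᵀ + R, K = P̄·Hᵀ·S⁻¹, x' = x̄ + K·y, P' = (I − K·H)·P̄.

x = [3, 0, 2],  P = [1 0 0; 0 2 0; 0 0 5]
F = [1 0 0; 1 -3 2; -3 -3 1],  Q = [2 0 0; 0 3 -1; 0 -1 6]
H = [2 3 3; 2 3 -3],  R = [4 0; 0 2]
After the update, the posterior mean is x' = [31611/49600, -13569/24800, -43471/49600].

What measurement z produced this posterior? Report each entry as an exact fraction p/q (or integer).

x̄ = F·x = [3, 7, -7]
P̄ = F·P·Fᵀ + Q = [3 1 -3; 1 42 24; -3 24 38]
S = H·P̄·Hᵀ + R = [1144 60; 60 350]
K = P̄·Hᵀ·S⁻¹ = [-27/9920 1287/24800; 833/4960 1627/12400; 1647/9920 -4107/24800]
x' − x̄ = [-117189/49600, -187169/24800, 303729/49600] = K·y
y = (KᵀK)⁻¹·Kᵀ·(x' − x̄) = [-9, -46]
z = y + H·x̄ = [-9, -46] + [6, 48] = [-3, 2]

z = [-3, 2]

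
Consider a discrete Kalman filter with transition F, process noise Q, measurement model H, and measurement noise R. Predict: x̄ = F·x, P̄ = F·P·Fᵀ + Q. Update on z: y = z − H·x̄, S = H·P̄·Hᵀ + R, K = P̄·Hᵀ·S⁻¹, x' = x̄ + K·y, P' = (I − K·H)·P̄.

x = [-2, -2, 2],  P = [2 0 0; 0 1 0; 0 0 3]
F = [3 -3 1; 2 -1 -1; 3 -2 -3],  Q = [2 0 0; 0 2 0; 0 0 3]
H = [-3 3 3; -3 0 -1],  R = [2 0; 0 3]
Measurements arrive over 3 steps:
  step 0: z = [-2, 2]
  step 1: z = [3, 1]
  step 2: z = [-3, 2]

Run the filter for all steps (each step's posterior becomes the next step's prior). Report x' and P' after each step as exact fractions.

step 0: x̄ = F·x = [2, -4, -8]
step 0: P̄ = F·P·Fᵀ + Q = [32 12 15; 12 14 23; 15 23 52]
step 0: y = z − H·x̄ = [40, 0]
step 0: S = H·P̄·Hᵀ + R = [812 -135; -135 433]
step 0: K = P̄·Hᵀ·S⁻¹ = [-21480/333371 -92157/333371; 24510/333371 -37783/333371; 64845/333371 -54464/333371]
step 0: x' = x̄ + K·y = [-192458/333371, -353084/333371, -73168/333371]
step 0: P' = (I − K·H)·P̄ = [116245/333371 174189/333371 -72264/333371; 174189/333371 599747/333371 -409218/333371; -72264/333371 -409218/333371 380184/333371]
step 1: x̄ = F·x = [408710/333371, 41336/333371, 348298/333371]
step 1: P̄ = F·P·Fᵀ + Q = [6377176/333371 -197346/333371 -1539642/333371; -197346/333371 885517/333371 422479/333371; -1539642/333371 422479/333371 2166830/333371]
step 1: y = z − H·x̄ = [1057341/333371, 1907799/333371]
step 1: S = H·P̄·Hᵀ + R = [124402855/333371 60640623/333371; 60640623/333371 51323675/333371]
step 1: K = P̄·Hᵀ·S⁻¹ = [-273813891/4060830938 -1068384717/4060830938; 664415583/8121661876 -758197343/8121661876; 1460961477/8121661876 -1338145009/8121661876]
step 1: x' = x̄ + K·y = [-1002000377/2030415469, -612316729/4060830938, 2730563467/4060830938]
step 1: P' = (I − K·H)·P̄ = [654554537/2030415469 1848739551/4060830938 -722173071/4060830938; 1848739551/4060830938 12958268101/8121661876 -8817845277/8121661876; -722173071/4060830938 -8817845277/8121661876 8347473453/8121661876]
step 2: x̄ = F·x = [-722244304/2030415469, -3063124123/2030415469, -12979059205/4060830938]
step 2: P̄ = F·P·Fᵀ + Q = [35616386105/2030415469 -808004148/2030415469 -16124937519/4060830938; -808004148/2030415469 5343428876/2030415469 2423950157/2030415469; -16124937519/4060830938 2423950157/2030415469 50703620449/8121661876]
step 2: y = z − H·x̄ = [40799963715/4060830938, -9190863153/4060830938]
step 2: S = H·P̄·Hᵀ + R = [2760327707753/8121661876 1323579036105/8121661876; 1323579036105/8121661876 1163759255629/8121661876]
step 2: K = P̄·Hᵀ·S⁻¹ = [-12098011871040/179827167881237 -47299686143166/179827167881237; 14745239414148/179827167881237 -16770173790616/179827167881237; 89538223005/498136199117 -82125003680/498136199117]
step 2: x' = x̄ + K·y = [-78464679549221/179827167881237, -85186571829593/179827167881237, -506640963865/498136199117]
step 2: P' = (I − K·H)·P̄ = [57922523153188/179827167881237 81725692935894/179827167881237 -88278423906/498136199117; 81725692935894/179827167881237 286422409981160/179827167881237 -539796557994/498136199117; -88278423906/498136199117 -539796557994/498136199117 511210282758/498136199117]

step 0: x' = [-192458/333371, -353084/333371, -73168/333371], P' = [116245/333371 174189/333371 -72264/333371; 174189/333371 599747/333371 -409218/333371; -72264/333371 -409218/333371 380184/333371]
step 1: x' = [-1002000377/2030415469, -612316729/4060830938, 2730563467/4060830938], P' = [654554537/2030415469 1848739551/4060830938 -722173071/4060830938; 1848739551/4060830938 12958268101/8121661876 -8817845277/8121661876; -722173071/4060830938 -8817845277/8121661876 8347473453/8121661876]
step 2: x' = [-78464679549221/179827167881237, -85186571829593/179827167881237, -506640963865/498136199117], P' = [57922523153188/179827167881237 81725692935894/179827167881237 -88278423906/498136199117; 81725692935894/179827167881237 286422409981160/179827167881237 -539796557994/498136199117; -88278423906/498136199117 -539796557994/498136199117 511210282758/498136199117]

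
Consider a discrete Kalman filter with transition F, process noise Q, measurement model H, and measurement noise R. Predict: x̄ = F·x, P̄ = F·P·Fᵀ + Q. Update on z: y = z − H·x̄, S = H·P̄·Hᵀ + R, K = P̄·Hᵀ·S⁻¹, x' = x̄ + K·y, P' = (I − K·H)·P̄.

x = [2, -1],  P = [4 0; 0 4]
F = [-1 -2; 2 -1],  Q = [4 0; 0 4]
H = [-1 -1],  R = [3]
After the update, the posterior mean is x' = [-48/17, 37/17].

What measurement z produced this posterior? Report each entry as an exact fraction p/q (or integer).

z = [1]

x̄ = F·x = [0, 5]
P̄ = F·P·Fᵀ + Q = [24 0; 0 24]
S = H·P̄·Hᵀ + R = [51]
K = P̄·Hᵀ·S⁻¹ = [-8/17; -8/17]
x' − x̄ = [-48/17, -48/17] = K·y
y = (KᵀK)⁻¹·Kᵀ·(x' − x̄) = [6]
z = y + H·x̄ = [6] + [-5] = [1]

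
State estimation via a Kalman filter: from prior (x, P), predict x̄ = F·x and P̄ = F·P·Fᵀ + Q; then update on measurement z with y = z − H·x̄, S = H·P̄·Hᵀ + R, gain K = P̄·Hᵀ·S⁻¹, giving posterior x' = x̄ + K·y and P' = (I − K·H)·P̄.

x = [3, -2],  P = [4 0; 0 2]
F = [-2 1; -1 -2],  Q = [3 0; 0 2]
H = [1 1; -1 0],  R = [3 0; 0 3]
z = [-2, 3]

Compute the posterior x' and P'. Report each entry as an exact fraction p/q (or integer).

x̄ = F·x = [-8, 1]
P̄ = F·P·Fᵀ + Q = [21 4; 4 14]
y = z − H·x̄ = [5, -5]
S = H·P̄·Hᵀ + R = [46 -25; -25 24]
K = P̄·Hᵀ·S⁻¹ = [75/479 -341/479; 332/479 266/479]
x' = x̄ + K·y = [-1752/479, 809/479]
P' = (I − K·H)·P̄ = [1023/479 -798/479; -798/479 1794/479]

x' = [-1752/479, 809/479]
P' = [1023/479 -798/479; -798/479 1794/479]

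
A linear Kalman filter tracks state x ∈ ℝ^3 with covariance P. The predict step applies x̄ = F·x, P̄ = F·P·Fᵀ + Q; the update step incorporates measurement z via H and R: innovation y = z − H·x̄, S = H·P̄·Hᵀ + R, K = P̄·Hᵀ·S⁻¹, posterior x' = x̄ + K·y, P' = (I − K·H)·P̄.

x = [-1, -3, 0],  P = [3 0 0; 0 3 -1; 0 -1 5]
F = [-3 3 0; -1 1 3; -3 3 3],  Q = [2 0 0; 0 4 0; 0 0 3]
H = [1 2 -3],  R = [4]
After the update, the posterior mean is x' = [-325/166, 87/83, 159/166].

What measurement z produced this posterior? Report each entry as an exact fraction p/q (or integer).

z = [-3]

x̄ = F·x = [-6, -2, -6]
P̄ = F·P·Fᵀ + Q = [56 9 45; 9 49 51; 45 51 84]
S = H·P̄·Hᵀ + R = [166]
K = P̄·Hᵀ·S⁻¹ = [-61/166; -23/83; -105/166]
x' − x̄ = [671/166, 253/83, 1155/166] = K·y
y = (KᵀK)⁻¹·Kᵀ·(x' − x̄) = [-11]
z = y + H·x̄ = [-11] + [8] = [-3]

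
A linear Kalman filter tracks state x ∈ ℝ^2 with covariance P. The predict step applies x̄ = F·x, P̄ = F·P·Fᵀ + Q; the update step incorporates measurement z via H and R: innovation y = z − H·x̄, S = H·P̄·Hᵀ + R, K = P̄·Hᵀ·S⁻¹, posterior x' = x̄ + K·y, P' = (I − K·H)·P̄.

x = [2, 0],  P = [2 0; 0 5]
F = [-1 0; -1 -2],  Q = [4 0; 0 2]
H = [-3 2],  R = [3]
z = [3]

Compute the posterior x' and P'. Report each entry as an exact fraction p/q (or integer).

x' = [-272/129, -72/43]
P' = [578/129 282/43; 282/43 444/43]

x̄ = F·x = [-2, -2]
P̄ = F·P·Fᵀ + Q = [6 2; 2 24]
y = z − H·x̄ = [1]
S = H·P̄·Hᵀ + R = [129]
K = P̄·Hᵀ·S⁻¹ = [-14/129; 14/43]
x' = x̄ + K·y = [-272/129, -72/43]
P' = (I − K·H)·P̄ = [578/129 282/43; 282/43 444/43]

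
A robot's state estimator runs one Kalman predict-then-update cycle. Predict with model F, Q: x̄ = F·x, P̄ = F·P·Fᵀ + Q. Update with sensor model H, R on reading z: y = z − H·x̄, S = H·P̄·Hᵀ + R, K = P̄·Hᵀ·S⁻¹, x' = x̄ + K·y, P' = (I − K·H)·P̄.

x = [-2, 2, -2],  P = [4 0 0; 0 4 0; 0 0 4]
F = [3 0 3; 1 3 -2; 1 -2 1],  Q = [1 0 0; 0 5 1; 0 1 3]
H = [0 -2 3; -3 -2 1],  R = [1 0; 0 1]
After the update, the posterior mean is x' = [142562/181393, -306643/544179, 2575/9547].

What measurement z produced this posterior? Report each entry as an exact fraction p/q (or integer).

z = [2, -1]

x̄ = F·x = [-12, 8, -8]
P̄ = F·P·Fᵀ + Q = [73 -12 24; -12 61 -27; 24 -27 27]
S = H·P̄·Hᵀ + R = [812 253; 253 749]
K = P̄·Hᵀ·S⁻¹ = [38389/181393 -54380/181393; -123458/544179 -40397/544179; 1734/9547 -471/9547]
x' − x̄ = [2319278/181393, -4660075/544179, 78951/9547] = K·y
y = (KᵀK)⁻¹·Kᵀ·(x' − x̄) = [42, -13]
z = y + H·x̄ = [42, -13] + [-40, 12] = [2, -1]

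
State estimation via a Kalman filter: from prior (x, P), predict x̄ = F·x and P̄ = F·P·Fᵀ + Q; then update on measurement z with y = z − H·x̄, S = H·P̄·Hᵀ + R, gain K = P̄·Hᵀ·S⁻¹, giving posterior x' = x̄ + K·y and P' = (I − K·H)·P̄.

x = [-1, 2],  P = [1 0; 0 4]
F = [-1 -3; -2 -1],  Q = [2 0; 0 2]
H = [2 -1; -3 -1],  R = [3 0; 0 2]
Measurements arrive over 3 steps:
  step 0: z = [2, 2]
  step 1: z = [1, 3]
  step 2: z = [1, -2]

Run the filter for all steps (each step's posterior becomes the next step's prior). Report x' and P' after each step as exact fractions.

step 0: x' = [-1160/6411, -7240/6411], P' = [1204/6411 -886/6411; -886/6411 6850/6411]
step 1: x' = [-1751378/3712473, -3800446/3712473], P' = [676240/3712473 -414892/3712473; -414892/3712473 3318952/3712473]
step 2: x' = [1111961414/1874181789, 1009389718/1874181789], P' = [340567936/1874181789 -208905454/1874181789; -208905454/1874181789 1674212980/1874181789]

step 0: x̄ = F·x = [-5, 0]
step 0: P̄ = F·P·Fᵀ + Q = [39 14; 14 10]
step 0: y = z − H·x̄ = [12, -13]
step 0: S = H·P̄·Hᵀ + R = [113 -210; -210 447]
step 0: K = P̄·Hᵀ·S⁻¹ = [366/2137 -1363/6411; -958/2137 -2096/6411]
step 0: x' = x̄ + K·y = [-1160/6411, -7240/6411]
step 0: P' = (I − K·H)·P̄ = [1204/6411 -886/6411; -886/6411 6850/6411]
step 1: x̄ = F·x = [22880/6411, 9560/6411]
step 1: P̄ = F·P·Fᵀ + Q = [70360/6411 16756/6411; 16756/6411 20944/6411]
step 1: y = z − H·x̄ = [-29789/6411, 97433/6411]
step 1: S = H·P̄·Hᵀ + R = [254593/6411 -384460/6411; -384460/6411 767542/6411]
step 1: K = P̄·Hᵀ·S⁻¹ = [589124/3712473 -806914/3712473; -1382912/3712473 -1037138/3712473]
step 1: x' = x̄ + K·y = [-1751378/3712473, -3800446/3712473]
step 1: P' = (I − K·H)·P̄ = [676240/3712473 -414892/3712473; -414892/3712473 3318952/3712473]
step 2: x̄ = F·x = [13152716/3712473, 7303202/3712473]
step 2: P̄ = F·P·Fᵀ + Q = [35482402/3712473 8405092/3712473; 8405092/3712473 11789290/3712473]
step 2: y = z − H·x̄ = [-15289757/3712473, 39336404/3712473]
step 2: S = H·P̄·Hᵀ + R = [131235949/3712473 -192700030/3712473; -192700030/3712473 388986406/3712473]
step 2: K = P̄·Hᵀ·S⁻¹ = [296680442/1874181789 -406399177/1874181789; -697341296/1874181789 -523748309/1874181789]
step 2: x' = x̄ + K·y = [1111961414/1874181789, 1009389718/1874181789]
step 2: P' = (I − K·H)·P̄ = [340567936/1874181789 -208905454/1874181789; -208905454/1874181789 1674212980/1874181789]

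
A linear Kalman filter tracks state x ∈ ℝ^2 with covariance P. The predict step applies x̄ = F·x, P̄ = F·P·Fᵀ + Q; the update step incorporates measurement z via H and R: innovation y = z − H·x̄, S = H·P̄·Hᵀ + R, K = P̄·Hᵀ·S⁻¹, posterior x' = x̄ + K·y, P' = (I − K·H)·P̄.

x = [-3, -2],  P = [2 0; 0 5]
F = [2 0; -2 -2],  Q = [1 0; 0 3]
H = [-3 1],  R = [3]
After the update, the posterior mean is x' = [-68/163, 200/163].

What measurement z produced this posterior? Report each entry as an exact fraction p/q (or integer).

x̄ = F·x = [-6, 10]
P̄ = F·P·Fᵀ + Q = [9 -8; -8 31]
S = H·P̄·Hᵀ + R = [163]
K = P̄·Hᵀ·S⁻¹ = [-35/163; 55/163]
x' − x̄ = [910/163, -1430/163] = K·y
y = (KᵀK)⁻¹·Kᵀ·(x' − x̄) = [-26]
z = y + H·x̄ = [-26] + [28] = [2]

z = [2]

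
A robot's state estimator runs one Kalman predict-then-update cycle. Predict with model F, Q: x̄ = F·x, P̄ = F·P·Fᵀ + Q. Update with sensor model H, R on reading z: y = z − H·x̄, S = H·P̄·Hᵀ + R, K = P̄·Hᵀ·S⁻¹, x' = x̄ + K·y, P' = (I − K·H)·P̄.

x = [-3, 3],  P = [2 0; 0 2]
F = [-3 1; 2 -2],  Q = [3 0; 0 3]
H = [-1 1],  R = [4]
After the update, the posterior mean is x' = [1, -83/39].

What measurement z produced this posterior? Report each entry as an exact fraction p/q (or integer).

z = [-2]

x̄ = F·x = [12, -12]
P̄ = F·P·Fᵀ + Q = [23 -16; -16 19]
S = H·P̄·Hᵀ + R = [78]
K = P̄·Hᵀ·S⁻¹ = [-1/2; 35/78]
x' − x̄ = [-11, 385/39] = K·y
y = (KᵀK)⁻¹·Kᵀ·(x' − x̄) = [22]
z = y + H·x̄ = [22] + [-24] = [-2]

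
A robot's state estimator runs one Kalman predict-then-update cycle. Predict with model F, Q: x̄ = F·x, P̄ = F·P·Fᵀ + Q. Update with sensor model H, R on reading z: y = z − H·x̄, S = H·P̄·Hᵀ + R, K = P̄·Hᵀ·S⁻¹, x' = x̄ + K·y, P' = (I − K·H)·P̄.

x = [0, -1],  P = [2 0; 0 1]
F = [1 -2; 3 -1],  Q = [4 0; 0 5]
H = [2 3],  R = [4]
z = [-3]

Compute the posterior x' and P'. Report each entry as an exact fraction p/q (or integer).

x̄ = F·x = [2, 1]
P̄ = F·P·Fᵀ + Q = [10 8; 8 24]
y = z − H·x̄ = [-10]
S = H·P̄·Hᵀ + R = [356]
K = P̄·Hᵀ·S⁻¹ = [11/89; 22/89]
x' = x̄ + K·y = [68/89, -131/89]
P' = (I − K·H)·P̄ = [406/89 -256/89; -256/89 200/89]

x' = [68/89, -131/89]
P' = [406/89 -256/89; -256/89 200/89]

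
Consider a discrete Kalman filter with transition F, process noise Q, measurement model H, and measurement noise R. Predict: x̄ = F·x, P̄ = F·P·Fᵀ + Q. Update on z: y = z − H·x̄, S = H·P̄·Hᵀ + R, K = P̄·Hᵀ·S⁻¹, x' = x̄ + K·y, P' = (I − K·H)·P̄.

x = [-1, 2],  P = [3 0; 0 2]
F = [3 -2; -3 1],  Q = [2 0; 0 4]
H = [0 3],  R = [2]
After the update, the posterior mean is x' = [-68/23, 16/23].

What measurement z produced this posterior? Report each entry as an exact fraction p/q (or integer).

z = [2]

x̄ = F·x = [-7, 5]
P̄ = F·P·Fᵀ + Q = [37 -31; -31 33]
S = H·P̄·Hᵀ + R = [299]
K = P̄·Hᵀ·S⁻¹ = [-93/299; 99/299]
x' − x̄ = [93/23, -99/23] = K·y
y = (KᵀK)⁻¹·Kᵀ·(x' − x̄) = [-13]
z = y + H·x̄ = [-13] + [15] = [2]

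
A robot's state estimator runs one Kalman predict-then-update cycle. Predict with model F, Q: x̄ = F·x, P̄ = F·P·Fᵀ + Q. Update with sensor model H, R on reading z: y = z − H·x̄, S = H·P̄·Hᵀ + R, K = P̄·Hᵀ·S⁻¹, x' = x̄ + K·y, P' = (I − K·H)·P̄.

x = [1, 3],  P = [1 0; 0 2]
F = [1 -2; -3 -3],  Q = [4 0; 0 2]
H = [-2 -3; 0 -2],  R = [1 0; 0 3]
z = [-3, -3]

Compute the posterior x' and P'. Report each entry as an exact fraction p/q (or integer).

x̄ = F·x = [-5, -12]
P̄ = F·P·Fᵀ + Q = [13 9; 9 29]
y = z − H·x̄ = [-49, -27]
S = H·P̄·Hᵀ + R = [422 210; 210 119]
K = P̄·Hᵀ·S⁻¹ = [-19/46 93/161; -45/874 -1213/3059]
x' = x̄ + K·y = [-5/14, 327/266]
P' = (I − K·H)·P̄ = [485/322 -279/322; -279/322 3639/6118]

x' = [-5/14, 327/266]
P' = [485/322 -279/322; -279/322 3639/6118]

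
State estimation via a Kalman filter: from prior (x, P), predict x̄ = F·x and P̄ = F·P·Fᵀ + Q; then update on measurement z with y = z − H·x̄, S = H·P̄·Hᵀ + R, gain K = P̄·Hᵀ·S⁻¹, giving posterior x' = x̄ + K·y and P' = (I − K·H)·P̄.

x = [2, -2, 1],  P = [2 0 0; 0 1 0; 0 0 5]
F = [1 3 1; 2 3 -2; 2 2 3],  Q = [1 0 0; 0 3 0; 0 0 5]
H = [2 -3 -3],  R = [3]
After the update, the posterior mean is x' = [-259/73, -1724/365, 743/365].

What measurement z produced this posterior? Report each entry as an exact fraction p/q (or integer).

x̄ = F·x = [-3, -4, 3]
P̄ = F·P·Fᵀ + Q = [17 3 25; 3 40 -16; 25 -16 62]
S = H·P̄·Hᵀ + R = [365]
K = P̄·Hᵀ·S⁻¹ = [-10/73; -66/365; -88/365]
x' − x̄ = [-40/73, -264/365, -352/365] = K·y
y = (KᵀK)⁻¹·Kᵀ·(x' − x̄) = [4]
z = y + H·x̄ = [4] + [-3] = [1]

z = [1]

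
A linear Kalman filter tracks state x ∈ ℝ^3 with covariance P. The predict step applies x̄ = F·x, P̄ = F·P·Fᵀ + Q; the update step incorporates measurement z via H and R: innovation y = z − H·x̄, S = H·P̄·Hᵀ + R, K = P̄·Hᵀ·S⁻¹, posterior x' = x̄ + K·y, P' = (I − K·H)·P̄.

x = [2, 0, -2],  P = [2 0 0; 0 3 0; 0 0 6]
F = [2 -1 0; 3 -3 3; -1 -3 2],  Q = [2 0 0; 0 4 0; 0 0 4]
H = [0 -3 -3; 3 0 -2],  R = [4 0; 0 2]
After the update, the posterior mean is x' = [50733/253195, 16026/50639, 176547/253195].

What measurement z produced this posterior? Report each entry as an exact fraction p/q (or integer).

z = [-3, -1]

x̄ = F·x = [4, 0, -6]
P̄ = F·P·Fᵀ + Q = [13 21 5; 21 103 57; 5 57 57]
S = H·P̄·Hᵀ + R = [2470 450; 450 287]
K = P̄·Hᵀ·S⁻¹ = [-17718/253195 10673/50639; -11481/50639 9003/50639; -26802/253195 -9063/50639]
x' − x̄ = [-962047/253195, 16026/50639, 1695717/253195] = K·y
y = (KᵀK)⁻¹·Kᵀ·(x' − x̄) = [-21, -25]
z = y + H·x̄ = [-21, -25] + [18, 24] = [-3, -1]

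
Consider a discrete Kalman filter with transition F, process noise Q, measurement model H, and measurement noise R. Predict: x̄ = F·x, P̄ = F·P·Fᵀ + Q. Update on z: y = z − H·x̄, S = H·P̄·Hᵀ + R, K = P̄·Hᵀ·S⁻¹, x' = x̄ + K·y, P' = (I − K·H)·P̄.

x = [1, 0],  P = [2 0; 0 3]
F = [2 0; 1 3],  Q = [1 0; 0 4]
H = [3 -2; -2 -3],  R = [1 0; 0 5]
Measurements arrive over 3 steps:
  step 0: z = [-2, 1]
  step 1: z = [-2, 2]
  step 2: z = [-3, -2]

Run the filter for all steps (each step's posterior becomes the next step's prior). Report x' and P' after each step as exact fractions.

step 0: x' = [-6903/12175, 1407/12175], P' = [4097/24350 1691/12175; 1691/12175 6967/24350]
step 1: x' = [-21121462/26316149, -4649218/26316149], P' = [4094188/26316149 3375223/26316149; 3375223/26316149 7206913/26316149]
step 2: x' = [-6917692111/13655616059, 21474401575/27311232118], P' = [2117871827/13655616059 3488212169/27311232118; 3488212169/27311232118 7462786319/27311232118]

step 0: x̄ = F·x = [2, 1]
step 0: P̄ = F·P·Fᵀ + Q = [9 4; 4 33]
step 0: y = z − H·x̄ = [-6, 8]
step 0: S = H·P̄·Hᵀ + R = [166 124; 124 386]
step 0: K = P̄·Hᵀ·S⁻¹ = [5527/24350 -1834/12175; -1894/12175 -5533/24350]
step 0: x' = x̄ + K·y = [-6903/12175, 1407/12175]
step 0: P' = (I − K·H)·P̄ = [4097/24350 1691/12175; 1691/12175 6967/24350]
step 1: x̄ = F·x = [-13806/12175, -2682/12175]
step 1: P̄ = F·P·Fᵀ + Q = [20369/12175 14243/12175; 14243/12175 92246/12175]
step 1: y = z − H·x̄ = [11704/12175, -11308/12175]
step 1: S = H·P̄·Hᵀ + R = [393564/12175 360047/12175; 360047/12175 1143481/12175]
step 1: K = P̄·Hᵀ·S⁻¹ = [5532118/26316149 -3662809/26316149; -4288157/26316149 -5674237/26316149]
step 1: x' = x̄ + K·y = [-21121462/26316149, -4649218/26316149]
step 1: P' = (I − K·H)·P̄ = [4094188/26316149 3375223/26316149; 3375223/26316149 7206913/26316149]
step 2: x̄ = F·x = [-42242924/26316149, -35069116/26316149]
step 2: P̄ = F·P·Fᵀ + Q = [42692901/26316149 28439714/26316149; 28439714/26316149 194472339/26316149]
step 2: y = z − H·x̄ = [-22357907/26316149, -242325494/26316149]
step 2: S = H·P̄·Hᵀ + R = [847165046/26316149 768478058/26316149; 768478058/26316149 2393879968/26316149]
step 2: K = P̄·Hᵀ·S⁻¹ = [2865403312/13655616059 -3787224763/27311232118; -4460936131/27311232118 -5872956659/27311232118]
step 2: x' = x̄ + K·y = [-6917692111/13655616059, 21474401575/27311232118]
step 2: P' = (I − K·H)·P̄ = [2117871827/13655616059 3488212169/27311232118; 3488212169/27311232118 7462786319/27311232118]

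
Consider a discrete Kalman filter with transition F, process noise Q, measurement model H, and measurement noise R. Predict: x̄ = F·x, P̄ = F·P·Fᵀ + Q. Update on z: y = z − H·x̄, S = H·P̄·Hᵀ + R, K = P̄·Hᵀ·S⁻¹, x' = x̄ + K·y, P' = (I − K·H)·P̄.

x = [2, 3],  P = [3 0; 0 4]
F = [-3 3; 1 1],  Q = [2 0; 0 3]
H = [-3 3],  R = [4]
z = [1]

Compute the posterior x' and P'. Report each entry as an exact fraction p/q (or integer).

x' = [561/125, 604/125]
P' = [6029/625 5781/625; 5781/625 5809/625]

x̄ = F·x = [3, 5]
P̄ = F·P·Fᵀ + Q = [65 3; 3 10]
y = z − H·x̄ = [-5]
S = H·P̄·Hᵀ + R = [625]
K = P̄·Hᵀ·S⁻¹ = [-186/625; 21/625]
x' = x̄ + K·y = [561/125, 604/125]
P' = (I − K·H)·P̄ = [6029/625 5781/625; 5781/625 5809/625]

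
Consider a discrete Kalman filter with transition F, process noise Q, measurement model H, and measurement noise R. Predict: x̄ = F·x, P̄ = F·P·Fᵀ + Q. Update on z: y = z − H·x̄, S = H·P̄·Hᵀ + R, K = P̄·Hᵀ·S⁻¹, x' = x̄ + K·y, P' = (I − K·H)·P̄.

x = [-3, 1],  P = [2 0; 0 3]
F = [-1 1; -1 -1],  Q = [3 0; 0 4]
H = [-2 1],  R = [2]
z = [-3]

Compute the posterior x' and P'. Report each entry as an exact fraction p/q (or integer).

x' = [137/47, 127/47]
P' = [87/47 140/47; 140/47 302/47]

x̄ = F·x = [4, 2]
P̄ = F·P·Fᵀ + Q = [8 -1; -1 9]
y = z − H·x̄ = [3]
S = H·P̄·Hᵀ + R = [47]
K = P̄·Hᵀ·S⁻¹ = [-17/47; 11/47]
x' = x̄ + K·y = [137/47, 127/47]
P' = (I − K·H)·P̄ = [87/47 140/47; 140/47 302/47]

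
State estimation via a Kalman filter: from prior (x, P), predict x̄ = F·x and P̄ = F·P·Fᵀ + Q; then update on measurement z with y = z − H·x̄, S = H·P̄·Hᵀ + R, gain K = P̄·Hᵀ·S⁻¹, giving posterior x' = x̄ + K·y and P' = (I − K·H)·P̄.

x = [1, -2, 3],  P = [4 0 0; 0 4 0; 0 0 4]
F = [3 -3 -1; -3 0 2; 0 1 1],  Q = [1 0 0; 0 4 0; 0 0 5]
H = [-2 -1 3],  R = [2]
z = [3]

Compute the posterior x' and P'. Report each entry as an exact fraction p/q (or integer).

x̄ = F·x = [6, 3, 1]
P̄ = F·P·Fᵀ + Q = [77 -44 -16; -44 56 8; -16 8 13]
y = z − H·x̄ = [15]
S = H·P̄·Hᵀ + R = [451]
K = P̄·Hᵀ·S⁻¹ = [-158/451; 56/451; 63/451]
x' = x̄ + K·y = [336/451, 2193/451, 1396/451]
P' = (I − K·H)·P̄ = [9763/451 -10996/451 2738/451; -10996/451 22120/451 80/451; 2738/451 80/451 1894/451]

x' = [336/451, 2193/451, 1396/451]
P' = [9763/451 -10996/451 2738/451; -10996/451 22120/451 80/451; 2738/451 80/451 1894/451]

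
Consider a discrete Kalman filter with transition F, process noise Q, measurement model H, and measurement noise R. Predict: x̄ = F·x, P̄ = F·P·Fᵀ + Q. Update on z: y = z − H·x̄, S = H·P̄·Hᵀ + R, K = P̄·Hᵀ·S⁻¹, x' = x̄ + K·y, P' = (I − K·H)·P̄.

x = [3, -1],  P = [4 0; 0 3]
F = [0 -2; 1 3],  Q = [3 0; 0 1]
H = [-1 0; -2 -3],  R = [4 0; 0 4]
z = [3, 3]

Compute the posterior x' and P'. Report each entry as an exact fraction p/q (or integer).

x' = [-329/251, 21/502]
P' = [732/251 -504/251; -504/251 454/251]

x̄ = F·x = [2, 0]
P̄ = F·P·Fᵀ + Q = [15 -18; -18 32]
y = z − H·x̄ = [5, 7]
S = H·P̄·Hᵀ + R = [19 -24; -24 136]
K = P̄·Hᵀ·S⁻¹ = [-183/251 12/251; 126/251 -177/502]
x' = x̄ + K·y = [-329/251, 21/502]
P' = (I − K·H)·P̄ = [732/251 -504/251; -504/251 454/251]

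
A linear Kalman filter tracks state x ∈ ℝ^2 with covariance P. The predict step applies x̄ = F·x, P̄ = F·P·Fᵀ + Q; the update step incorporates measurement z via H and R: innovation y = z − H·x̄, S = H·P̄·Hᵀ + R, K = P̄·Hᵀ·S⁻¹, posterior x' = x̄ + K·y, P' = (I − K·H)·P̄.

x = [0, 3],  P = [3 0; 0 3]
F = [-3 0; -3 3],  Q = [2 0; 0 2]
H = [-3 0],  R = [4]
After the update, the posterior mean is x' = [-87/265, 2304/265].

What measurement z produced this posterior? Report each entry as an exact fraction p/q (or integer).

z = [1]

x̄ = F·x = [0, 9]
P̄ = F·P·Fᵀ + Q = [29 27; 27 56]
S = H·P̄·Hᵀ + R = [265]
K = P̄·Hᵀ·S⁻¹ = [-87/265; -81/265]
x' − x̄ = [-87/265, -81/265] = K·y
y = (KᵀK)⁻¹·Kᵀ·(x' − x̄) = [1]
z = y + H·x̄ = [1] + [0] = [1]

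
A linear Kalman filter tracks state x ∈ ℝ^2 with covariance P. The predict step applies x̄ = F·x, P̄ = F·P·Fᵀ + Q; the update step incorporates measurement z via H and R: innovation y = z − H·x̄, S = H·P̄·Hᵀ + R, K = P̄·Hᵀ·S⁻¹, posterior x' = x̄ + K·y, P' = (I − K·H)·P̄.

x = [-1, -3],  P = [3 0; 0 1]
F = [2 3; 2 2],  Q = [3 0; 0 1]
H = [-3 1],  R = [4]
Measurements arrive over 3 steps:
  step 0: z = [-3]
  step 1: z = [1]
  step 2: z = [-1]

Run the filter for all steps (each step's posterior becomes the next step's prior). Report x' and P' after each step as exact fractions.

step 0: x̄ = F·x = [-11, -8]
step 0: P̄ = F·P·Fᵀ + Q = [24 18; 18 17]
step 0: y = z − H·x̄ = [-28]
step 0: S = H·P̄·Hᵀ + R = [129]
step 0: K = P̄·Hᵀ·S⁻¹ = [-18/43; -37/129]
step 0: x' = x̄ + K·y = [31/43, 4/129]
step 0: P' = (I − K·H)·P̄ = [60/43 108/43; 108/43 824/129]
step 1: x̄ = F·x = [66/43, 194/129]
step 1: P̄ = F·P·Fᵀ + Q = [4137/43 2968/43; 2968/43 6737/129]
step 1: y = z − H·x̄ = [529/129]
step 1: S = H·P̄·Hᵀ + R = [65528/129]
step 1: K = P̄·Hᵀ·S⁻¹ = [-28329/65528; -19975/65528]
step 1: x' = x̄ + K·y = [-15593/65528, 16633/65528]
step 1: P' = (I − K·H)·P̄ = [83223/65528 136353/65528; 136353/65528 329159/65528]
step 2: x̄ = F·x = [18713/65528, 260/8191]
step 2: P̄ = F·P·Fᵀ + Q = [5128143/65528 458922/8191; 458922/8191 350735/8191]
step 2: y = z − H·x̄ = [-11469/65528]
step 2: S = H·P̄·Hᵀ + R = [27193023/65528]
step 2: K = P̄·Hᵀ·S⁻¹ = [-354941/824031; -8208248/27193023]
step 2: x' = x̄ + K·y = [99148/274677, 766603/9064341]
step 2: P' = (I − K·H)·P̄ = [347465/274677 1707421/824031; 1707421/824031 136201687/27193023]

step 0: x' = [31/43, 4/129], P' = [60/43 108/43; 108/43 824/129]
step 1: x' = [-15593/65528, 16633/65528], P' = [83223/65528 136353/65528; 136353/65528 329159/65528]
step 2: x' = [99148/274677, 766603/9064341], P' = [347465/274677 1707421/824031; 1707421/824031 136201687/27193023]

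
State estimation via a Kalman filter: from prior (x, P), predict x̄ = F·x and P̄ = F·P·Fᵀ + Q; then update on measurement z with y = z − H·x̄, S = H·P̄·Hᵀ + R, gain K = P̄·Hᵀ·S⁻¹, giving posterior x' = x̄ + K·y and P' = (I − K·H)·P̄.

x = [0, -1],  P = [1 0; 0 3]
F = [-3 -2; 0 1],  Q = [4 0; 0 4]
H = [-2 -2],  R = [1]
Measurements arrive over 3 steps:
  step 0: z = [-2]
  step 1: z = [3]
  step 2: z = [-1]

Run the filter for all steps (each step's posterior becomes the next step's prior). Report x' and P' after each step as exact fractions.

step 0: x' = [2, -1], P' = [581/81 -562/81; -562/81 563/81]
step 1: x' = [-26718/12353, 7905/12353], P' = [32049/12353 -30428/12353; -30428/12353 31875/12353]
step 2: x' = [2260138/958641, -1714745/958641], P' = [2492581/958641 -2364830/958641; -2364830/958641 2473651/958641]

step 0: x̄ = F·x = [2, -1]
step 0: P̄ = F·P·Fᵀ + Q = [25 -6; -6 7]
step 0: y = z − H·x̄ = [0]
step 0: S = H·P̄·Hᵀ + R = [81]
step 0: K = P̄·Hᵀ·S⁻¹ = [-38/81; -2/81]
step 0: x' = x̄ + K·y = [2, -1]
step 0: P' = (I − K·H)·P̄ = [581/81 -562/81; -562/81 563/81]
step 1: x̄ = F·x = [-4, -1]
step 1: P̄ = F·P·Fᵀ + Q = [1061/81 560/81; 560/81 887/81]
step 1: y = z − H·x̄ = [-7]
step 1: S = H·P̄·Hᵀ + R = [12353/81]
step 1: K = P̄·Hᵀ·S⁻¹ = [-3242/12353; -2894/12353]
step 1: x' = x̄ + K·y = [-26718/12353, 7905/12353]
step 1: P' = (I − K·H)·P̄ = [32049/12353 -30428/12353; -30428/12353 31875/12353]
step 2: x̄ = F·x = [64344/12353, 7905/12353]
step 2: P̄ = F·P·Fᵀ + Q = [100217/12353 27534/12353; 27534/12353 81287/12353]
step 2: y = z − H·x̄ = [132145/12353]
step 2: S = H·P̄·Hᵀ + R = [958641/12353]
step 2: K = P̄·Hᵀ·S⁻¹ = [-255502/958641; -217642/958641]
step 2: x' = x̄ + K·y = [2260138/958641, -1714745/958641]
step 2: P' = (I − K·H)·P̄ = [2492581/958641 -2364830/958641; -2364830/958641 2473651/958641]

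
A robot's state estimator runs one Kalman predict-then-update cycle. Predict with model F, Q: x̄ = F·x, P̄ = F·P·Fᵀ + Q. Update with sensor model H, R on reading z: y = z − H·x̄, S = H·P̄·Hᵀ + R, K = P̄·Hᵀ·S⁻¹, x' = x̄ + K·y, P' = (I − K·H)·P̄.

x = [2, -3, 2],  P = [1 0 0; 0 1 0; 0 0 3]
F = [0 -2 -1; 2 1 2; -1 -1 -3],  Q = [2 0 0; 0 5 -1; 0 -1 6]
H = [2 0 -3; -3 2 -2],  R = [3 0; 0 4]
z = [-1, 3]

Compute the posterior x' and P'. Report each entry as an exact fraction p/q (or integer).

x̄ = F·x = [4, 5, -5]
P̄ = F·P·Fᵀ + Q = [9 -8 11; -8 22 -22; 11 -22 35]
y = z − H·x̄ = [-24, -5]
S = H·P̄·Hᵀ + R = [222 311; 311 717]
K = P̄·Hᵀ·S⁻¹ = [9460/62453 -9765/62453; 1018/62453 9314/62453; -726/3287 -359/3287]
x' = x̄ + K·y = [71597/62453, 241263/62453, 2784/3287]
P' = (I − K·H)·P̄ = [69252/62453 121056/62453 1932/3287; 121056/62453 279898/62453 4194/3287; 1932/3287 4194/3287 106/173]

x' = [71597/62453, 241263/62453, 2784/3287]
P' = [69252/62453 121056/62453 1932/3287; 121056/62453 279898/62453 4194/3287; 1932/3287 4194/3287 106/173]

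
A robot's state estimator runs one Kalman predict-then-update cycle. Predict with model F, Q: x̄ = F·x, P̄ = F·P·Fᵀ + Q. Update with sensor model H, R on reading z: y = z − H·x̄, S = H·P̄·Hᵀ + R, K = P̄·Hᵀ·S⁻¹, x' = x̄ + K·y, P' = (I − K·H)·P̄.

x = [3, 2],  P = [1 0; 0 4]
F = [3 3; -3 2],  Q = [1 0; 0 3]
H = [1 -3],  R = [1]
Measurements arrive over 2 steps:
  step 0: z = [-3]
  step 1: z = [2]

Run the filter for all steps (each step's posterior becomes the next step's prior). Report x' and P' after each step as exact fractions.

step 0: x̄ = F·x = [15, -5]
step 0: P̄ = F·P·Fᵀ + Q = [46 15; 15 28]
step 0: y = z − H·x̄ = [-33]
step 0: S = H·P̄·Hᵀ + R = [209]
step 0: K = P̄·Hᵀ·S⁻¹ = [1/209; -69/209]
step 0: x' = x̄ + K·y = [282/19, 112/19]
step 0: P' = (I − K·H)·P̄ = [9613/209 3204/209; 3204/209 1091/209]
step 1: x̄ = F·x = [1182/19, -622/19]
step 1: P̄ = F·P·Fᵀ + Q = [154217/209 -89583/209; -89583/209 53060/209]
step 1: y = z − H·x̄ = [-3010/19]
step 1: S = H·P̄·Hᵀ + R = [1169464/209]
step 1: K = P̄·Hᵀ·S⁻¹ = [211483/584732; -248763/1169464]
step 1: x' = x̄ + K·y = [1436563/292366, 562369/584732]
step 1: P' = (I − K·H)·P̄ = [1735637/292366 1086597/584732; 1086597/584732 807319/1169464]

step 0: x' = [282/19, 112/19], P' = [9613/209 3204/209; 3204/209 1091/209]
step 1: x' = [1436563/292366, 562369/584732], P' = [1735637/292366 1086597/584732; 1086597/584732 807319/1169464]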